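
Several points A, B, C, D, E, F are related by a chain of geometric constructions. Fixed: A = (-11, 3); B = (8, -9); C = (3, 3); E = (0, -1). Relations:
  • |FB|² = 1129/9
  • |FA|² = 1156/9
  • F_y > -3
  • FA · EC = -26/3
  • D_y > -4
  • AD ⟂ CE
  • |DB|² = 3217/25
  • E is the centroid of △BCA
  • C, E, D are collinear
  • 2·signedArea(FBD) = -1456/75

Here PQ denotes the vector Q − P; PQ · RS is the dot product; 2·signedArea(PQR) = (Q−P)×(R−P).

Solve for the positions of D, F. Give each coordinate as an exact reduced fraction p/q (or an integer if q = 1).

1. D_x = -51/25  [C, E, D are collinear ∩ AD ⟂ CE]
2. D_y = -93/25  [C, E, D are collinear ∩ AD ⟂ CE]
   → D = (-51/25, -93/25)
3. F_x = -1  [2·signedArea(FBD) = -1456/75 ∩ FA · EC = -26/3]
4. F_y = -7/3  [2·signedArea(FBD) = -1456/75 ∩ FA · EC = -26/3]
   → F = (-1, -7/3)

D = (-51/25, -93/25)
F = (-1, -7/3)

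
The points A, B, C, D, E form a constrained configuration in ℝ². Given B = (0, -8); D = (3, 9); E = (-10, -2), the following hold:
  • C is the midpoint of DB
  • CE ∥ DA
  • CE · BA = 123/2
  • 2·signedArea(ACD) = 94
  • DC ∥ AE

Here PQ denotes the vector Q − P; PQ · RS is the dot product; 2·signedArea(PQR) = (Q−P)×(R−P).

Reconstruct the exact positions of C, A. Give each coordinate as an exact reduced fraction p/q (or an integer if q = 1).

A = (-17/2, 13/2)
C = (3/2, 1/2)

1. C_x = 3/2  [C is the midpoint of DB]
2. C_y = 1/2  [C is the midpoint of DB]
   → C = (3/2, 1/2)
3. A_x = -17/2  [DC ∥ AE ∩ CE ∥ DA]
4. A_y = 13/2  [DC ∥ AE ∩ CE ∥ DA]
   → A = (-17/2, 13/2)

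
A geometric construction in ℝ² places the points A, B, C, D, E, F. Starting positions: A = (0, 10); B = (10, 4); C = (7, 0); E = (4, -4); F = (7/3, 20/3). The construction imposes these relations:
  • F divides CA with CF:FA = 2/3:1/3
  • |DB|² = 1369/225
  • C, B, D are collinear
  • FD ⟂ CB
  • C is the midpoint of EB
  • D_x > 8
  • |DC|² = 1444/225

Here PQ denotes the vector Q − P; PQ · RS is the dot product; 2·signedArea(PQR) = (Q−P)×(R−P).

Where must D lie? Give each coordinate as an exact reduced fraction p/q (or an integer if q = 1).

1. D_x = 213/25  [C, B, D are collinear ∩ FD ⟂ CB]
2. D_y = 152/75  [C, B, D are collinear ∩ FD ⟂ CB]
   → D = (213/25, 152/75)

D = (213/25, 152/75)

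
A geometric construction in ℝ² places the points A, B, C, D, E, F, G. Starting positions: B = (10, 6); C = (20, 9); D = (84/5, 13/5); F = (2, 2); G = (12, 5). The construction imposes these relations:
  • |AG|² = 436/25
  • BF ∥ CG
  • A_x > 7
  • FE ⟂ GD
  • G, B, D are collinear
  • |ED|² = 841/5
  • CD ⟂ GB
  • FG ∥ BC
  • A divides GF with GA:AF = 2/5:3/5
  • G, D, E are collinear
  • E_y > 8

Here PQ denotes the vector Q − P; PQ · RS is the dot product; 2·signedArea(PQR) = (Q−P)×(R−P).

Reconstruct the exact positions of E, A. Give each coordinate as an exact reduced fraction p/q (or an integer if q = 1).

1. E_x = 26/5  [G, D, E are collinear ∩ FE ⟂ GD]
2. E_y = 42/5  [G, D, E are collinear ∩ FE ⟂ GD]
   → E = (26/5, 42/5)
3. A_x = 8  [A divides GF with GA:AF = 2/5:3/5]
4. A_y = 19/5  [A divides GF with GA:AF = 2/5:3/5]
   → A = (8, 19/5)

A = (8, 19/5)
E = (26/5, 42/5)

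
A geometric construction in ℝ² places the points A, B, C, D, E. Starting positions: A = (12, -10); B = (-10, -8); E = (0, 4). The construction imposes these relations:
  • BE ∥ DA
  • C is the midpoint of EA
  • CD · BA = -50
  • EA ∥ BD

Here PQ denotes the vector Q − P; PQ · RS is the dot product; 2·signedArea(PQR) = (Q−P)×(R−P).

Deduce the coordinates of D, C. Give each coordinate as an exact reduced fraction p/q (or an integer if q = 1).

C = (6, -3)
D = (2, -22)

1. D_x = 2  [BE ∥ DA ∩ EA ∥ BD]
2. D_y = -22  [BE ∥ DA ∩ EA ∥ BD]
   → D = (2, -22)
3. C_x = 6  [C is the midpoint of EA]
4. C_y = -3  [C is the midpoint of EA]
   → C = (6, -3)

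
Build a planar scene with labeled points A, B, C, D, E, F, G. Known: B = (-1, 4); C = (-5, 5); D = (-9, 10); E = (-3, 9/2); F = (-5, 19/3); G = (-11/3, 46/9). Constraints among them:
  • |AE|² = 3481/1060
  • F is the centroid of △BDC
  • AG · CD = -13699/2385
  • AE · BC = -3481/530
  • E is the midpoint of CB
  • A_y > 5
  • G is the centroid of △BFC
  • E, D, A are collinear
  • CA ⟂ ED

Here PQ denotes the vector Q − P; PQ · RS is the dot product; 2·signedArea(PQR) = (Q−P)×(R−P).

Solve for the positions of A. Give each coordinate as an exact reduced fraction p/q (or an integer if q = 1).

A = (-1149/265, 1517/265)

1. A_x = -1149/265  [E, D, A are collinear ∩ CA ⟂ ED]
2. A_y = 1517/265  [E, D, A are collinear ∩ CA ⟂ ED]
   → A = (-1149/265, 1517/265)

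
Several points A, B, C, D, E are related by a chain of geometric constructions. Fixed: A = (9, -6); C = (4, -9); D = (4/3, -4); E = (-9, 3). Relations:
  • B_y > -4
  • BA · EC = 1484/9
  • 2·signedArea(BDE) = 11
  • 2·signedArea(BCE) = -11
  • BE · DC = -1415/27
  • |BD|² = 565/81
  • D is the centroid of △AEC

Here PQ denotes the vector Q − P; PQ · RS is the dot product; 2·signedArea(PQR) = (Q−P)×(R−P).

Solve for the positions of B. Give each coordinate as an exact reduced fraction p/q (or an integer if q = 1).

1. B_x = -11/9  [2·signedArea(BDE) = 11 ∩ BE · DC = -1415/27]
2. B_y = -10/3  [2·signedArea(BDE) = 11 ∩ BE · DC = -1415/27]
   → B = (-11/9, -10/3)

B = (-11/9, -10/3)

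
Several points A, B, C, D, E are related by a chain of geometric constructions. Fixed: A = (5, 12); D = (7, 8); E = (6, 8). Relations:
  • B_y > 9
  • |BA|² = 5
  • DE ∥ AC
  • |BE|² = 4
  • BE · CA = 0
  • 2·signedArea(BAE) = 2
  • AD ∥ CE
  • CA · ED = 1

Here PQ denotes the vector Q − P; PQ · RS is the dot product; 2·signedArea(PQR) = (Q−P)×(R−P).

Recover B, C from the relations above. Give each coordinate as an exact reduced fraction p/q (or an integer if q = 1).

B = (6, 10)
C = (4, 12)

1. B_x = 6  [line 4·x + 1·y + -34 = 0 ∩ |BE|² = 4]
2. B_y = 10  [line 4·x + 1·y + -34 = 0 ∩ |BE|² = 4]
   → B = (6, 10)
3. C_x = 4  [BE · CA = 0 ∩ AD ∥ CE]
4. C_y = 12  [BE · CA = 0 ∩ AD ∥ CE]
   → C = (4, 12)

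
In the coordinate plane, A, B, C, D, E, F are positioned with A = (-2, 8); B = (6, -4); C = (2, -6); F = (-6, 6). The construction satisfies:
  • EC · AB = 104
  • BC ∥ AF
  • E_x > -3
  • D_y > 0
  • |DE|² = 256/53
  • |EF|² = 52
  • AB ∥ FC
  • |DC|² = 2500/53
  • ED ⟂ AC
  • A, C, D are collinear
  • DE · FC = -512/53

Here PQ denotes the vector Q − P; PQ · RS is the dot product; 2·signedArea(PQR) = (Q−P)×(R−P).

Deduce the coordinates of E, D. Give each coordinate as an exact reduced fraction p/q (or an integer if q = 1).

D = (6/53, 32/53)
E = (-2, 0)

1. E_x = -2  [line -8·x + 12·y + -16 = 0 ∩ |EF|² = 52]
2. E_y = 0  [line -8·x + 12·y + -16 = 0 ∩ |EF|² = 52]
   → E = (-2, 0)
3. D_x = 6/53  [A, C, D are collinear ∩ ED ⟂ AC]
4. D_y = 32/53  [A, C, D are collinear ∩ ED ⟂ AC]
   → D = (6/53, 32/53)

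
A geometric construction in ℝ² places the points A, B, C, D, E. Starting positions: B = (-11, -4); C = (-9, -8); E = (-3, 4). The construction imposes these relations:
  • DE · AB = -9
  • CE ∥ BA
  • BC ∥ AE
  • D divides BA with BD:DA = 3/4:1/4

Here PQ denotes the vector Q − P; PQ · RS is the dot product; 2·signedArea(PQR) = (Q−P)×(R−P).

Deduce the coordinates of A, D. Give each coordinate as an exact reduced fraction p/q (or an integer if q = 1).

1. A_x = -5  [BC ∥ AE ∩ CE ∥ BA]
2. A_y = 8  [BC ∥ AE ∩ CE ∥ BA]
   → A = (-5, 8)
3. D_x = -13/2  [D divides BA with BD:DA = 3/4:1/4]
4. D_y = 5  [D divides BA with BD:DA = 3/4:1/4]
   → D = (-13/2, 5)

A = (-5, 8)
D = (-13/2, 5)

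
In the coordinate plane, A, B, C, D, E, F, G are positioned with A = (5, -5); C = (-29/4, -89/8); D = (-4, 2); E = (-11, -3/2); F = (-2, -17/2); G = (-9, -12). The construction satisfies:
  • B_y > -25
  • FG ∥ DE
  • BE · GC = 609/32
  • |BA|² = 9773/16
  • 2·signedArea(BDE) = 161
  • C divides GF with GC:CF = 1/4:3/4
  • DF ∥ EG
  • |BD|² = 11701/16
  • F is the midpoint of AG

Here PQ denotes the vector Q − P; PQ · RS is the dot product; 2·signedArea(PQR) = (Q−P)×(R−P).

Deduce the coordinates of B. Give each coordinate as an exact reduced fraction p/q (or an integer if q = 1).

1. B_x = -21/2  [BE · GC = 609/32 ∩ 2·signedArea(BDE) = 161]
2. B_y = -97/4  [BE · GC = 609/32 ∩ 2·signedArea(BDE) = 161]
   → B = (-21/2, -97/4)

B = (-21/2, -97/4)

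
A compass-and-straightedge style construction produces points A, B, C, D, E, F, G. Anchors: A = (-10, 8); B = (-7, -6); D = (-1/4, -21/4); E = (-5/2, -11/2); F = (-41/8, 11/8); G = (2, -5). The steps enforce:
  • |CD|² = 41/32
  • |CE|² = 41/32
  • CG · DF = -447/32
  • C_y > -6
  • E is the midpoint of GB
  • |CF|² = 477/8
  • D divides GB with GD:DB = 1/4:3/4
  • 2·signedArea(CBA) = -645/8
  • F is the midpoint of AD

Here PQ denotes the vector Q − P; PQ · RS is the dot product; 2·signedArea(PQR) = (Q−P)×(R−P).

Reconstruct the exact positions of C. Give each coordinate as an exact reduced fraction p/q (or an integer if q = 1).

1. C_x = -11/8  [CG · DF = -447/32 ∩ 2·signedArea(CBA) = -645/8]
2. C_y = -43/8  [CG · DF = -447/32 ∩ 2·signedArea(CBA) = -645/8]
   → C = (-11/8, -43/8)

C = (-11/8, -43/8)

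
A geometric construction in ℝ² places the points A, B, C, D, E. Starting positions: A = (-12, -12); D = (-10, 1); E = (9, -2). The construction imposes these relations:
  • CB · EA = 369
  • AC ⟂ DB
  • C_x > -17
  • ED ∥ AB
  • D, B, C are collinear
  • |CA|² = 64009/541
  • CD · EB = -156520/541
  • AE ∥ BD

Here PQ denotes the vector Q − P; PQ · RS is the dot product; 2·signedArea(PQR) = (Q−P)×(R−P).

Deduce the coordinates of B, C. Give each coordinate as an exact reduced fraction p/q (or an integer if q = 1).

1. B_x = -31  [AE ∥ BD ∩ ED ∥ AB]
2. B_y = -9  [AE ∥ BD ∩ ED ∥ AB]
   → B = (-31, -9)
3. C_x = -9022/541  [D, B, C are collinear ∩ AC ⟂ DB]
4. C_y = -1179/541  [D, B, C are collinear ∩ AC ⟂ DB]
   → C = (-9022/541, -1179/541)

B = (-31, -9)
C = (-9022/541, -1179/541)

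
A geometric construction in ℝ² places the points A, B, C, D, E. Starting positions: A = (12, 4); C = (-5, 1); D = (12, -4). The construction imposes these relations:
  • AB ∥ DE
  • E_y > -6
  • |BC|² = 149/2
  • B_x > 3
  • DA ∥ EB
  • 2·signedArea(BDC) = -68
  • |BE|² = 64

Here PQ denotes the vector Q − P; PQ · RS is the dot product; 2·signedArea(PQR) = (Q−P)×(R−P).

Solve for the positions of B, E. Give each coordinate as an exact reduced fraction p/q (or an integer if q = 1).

B = (7/2, 5/2)
E = (7/2, -11/2)

1. B_x = 7/2  [line -5·x + -17·y + 60 = 0 ∩ |BC|² = 149/2]
2. B_y = 5/2  [line -5·x + -17·y + 60 = 0 ∩ |BC|² = 149/2]
   → B = (7/2, 5/2)
3. E_x = 7/2  [DA ∥ EB ∩ AB ∥ DE]
4. E_y = -11/2  [DA ∥ EB ∩ AB ∥ DE]
   → E = (7/2, -11/2)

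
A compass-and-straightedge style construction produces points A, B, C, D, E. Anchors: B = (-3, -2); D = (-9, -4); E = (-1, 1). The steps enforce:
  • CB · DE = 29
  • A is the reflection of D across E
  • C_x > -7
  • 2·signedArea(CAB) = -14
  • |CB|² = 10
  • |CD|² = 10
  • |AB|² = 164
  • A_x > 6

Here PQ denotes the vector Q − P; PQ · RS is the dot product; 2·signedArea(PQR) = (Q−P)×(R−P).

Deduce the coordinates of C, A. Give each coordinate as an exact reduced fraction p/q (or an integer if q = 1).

1. A_x = 7  [A is the reflection of D across E]
2. A_y = 6  [A is the reflection of D across E]
   → A = (7, 6)
3. C_x = -6  [2·signedArea(CAB) = -14 ∩ CB · DE = 29]
4. C_y = -3  [2·signedArea(CAB) = -14 ∩ CB · DE = 29]
   → C = (-6, -3)

A = (7, 6)
C = (-6, -3)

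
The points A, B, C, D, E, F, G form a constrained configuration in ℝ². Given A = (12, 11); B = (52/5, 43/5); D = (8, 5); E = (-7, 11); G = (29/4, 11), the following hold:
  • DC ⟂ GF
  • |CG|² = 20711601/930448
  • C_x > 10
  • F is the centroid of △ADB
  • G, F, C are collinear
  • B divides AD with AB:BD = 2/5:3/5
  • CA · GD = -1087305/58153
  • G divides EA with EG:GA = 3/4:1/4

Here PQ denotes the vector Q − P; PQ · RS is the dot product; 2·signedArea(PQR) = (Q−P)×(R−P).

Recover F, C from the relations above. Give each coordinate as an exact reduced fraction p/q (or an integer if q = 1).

1. F_x = 152/15  [F is the centroid of △ADB]
2. F_y = 41/5  [F is the centroid of △ADB]
   → F = (152/15, 41/5)
3. C_x = 618440/58153  [G, F, C are collinear ∩ DC ⟂ GF]
4. C_y = 448541/58153  [G, F, C are collinear ∩ DC ⟂ GF]
   → C = (618440/58153, 448541/58153)

C = (618440/58153, 448541/58153)
F = (152/15, 41/5)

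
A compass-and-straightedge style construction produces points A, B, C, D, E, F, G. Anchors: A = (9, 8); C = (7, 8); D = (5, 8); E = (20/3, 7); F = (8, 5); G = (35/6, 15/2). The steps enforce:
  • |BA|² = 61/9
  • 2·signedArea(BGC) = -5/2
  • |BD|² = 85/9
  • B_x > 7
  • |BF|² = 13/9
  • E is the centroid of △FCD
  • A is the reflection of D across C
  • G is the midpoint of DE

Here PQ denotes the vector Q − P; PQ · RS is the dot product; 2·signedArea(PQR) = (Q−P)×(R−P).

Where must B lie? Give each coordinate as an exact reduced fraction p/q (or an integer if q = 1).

1. B_x = 22/3  [line -1/2·x + 7/6·y + -10/3 = 0 ∩ |BD|² = 85/9]
2. B_y = 6  [line -1/2·x + 7/6·y + -10/3 = 0 ∩ |BD|² = 85/9]
   → B = (22/3, 6)

B = (22/3, 6)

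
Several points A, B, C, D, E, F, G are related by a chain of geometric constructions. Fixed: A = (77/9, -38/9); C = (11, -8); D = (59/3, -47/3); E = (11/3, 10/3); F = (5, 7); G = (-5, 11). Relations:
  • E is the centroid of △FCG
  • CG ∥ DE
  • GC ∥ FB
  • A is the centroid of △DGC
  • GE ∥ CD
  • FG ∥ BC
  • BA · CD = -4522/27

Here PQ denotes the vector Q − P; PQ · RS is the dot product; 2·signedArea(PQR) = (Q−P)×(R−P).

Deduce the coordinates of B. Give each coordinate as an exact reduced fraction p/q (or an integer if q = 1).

1. B_x = 21  [FG ∥ BC ∩ GC ∥ FB]
2. B_y = -12  [FG ∥ BC ∩ GC ∥ FB]
   → B = (21, -12)

B = (21, -12)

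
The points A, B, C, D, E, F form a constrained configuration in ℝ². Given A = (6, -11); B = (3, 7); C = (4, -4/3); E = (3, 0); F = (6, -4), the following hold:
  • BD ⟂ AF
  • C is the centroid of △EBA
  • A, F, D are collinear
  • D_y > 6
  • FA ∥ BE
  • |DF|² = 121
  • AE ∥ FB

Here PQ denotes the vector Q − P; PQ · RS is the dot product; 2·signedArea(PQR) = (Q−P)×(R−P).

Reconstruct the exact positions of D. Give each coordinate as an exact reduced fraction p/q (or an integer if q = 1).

1. D_x = 6  [A, F, D are collinear ∩ BD ⟂ AF]
2. D_y = 7  [A, F, D are collinear ∩ BD ⟂ AF]
   → D = (6, 7)

D = (6, 7)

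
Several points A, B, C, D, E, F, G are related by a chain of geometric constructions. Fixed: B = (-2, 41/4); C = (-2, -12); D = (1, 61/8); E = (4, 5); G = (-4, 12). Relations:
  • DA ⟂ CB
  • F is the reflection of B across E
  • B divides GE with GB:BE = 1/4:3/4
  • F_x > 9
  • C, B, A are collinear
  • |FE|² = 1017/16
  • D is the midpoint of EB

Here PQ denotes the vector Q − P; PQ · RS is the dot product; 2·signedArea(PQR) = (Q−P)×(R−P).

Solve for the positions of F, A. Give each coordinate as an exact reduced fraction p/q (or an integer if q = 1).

1. F_x = 10  [F is the reflection of B across E]
2. F_y = -1/4  [F is the reflection of B across E]
   → F = (10, -1/4)
3. A_x = -2  [C, B, A are collinear ∩ DA ⟂ CB]
4. A_y = 61/8  [C, B, A are collinear ∩ DA ⟂ CB]
   → A = (-2, 61/8)

A = (-2, 61/8)
F = (10, -1/4)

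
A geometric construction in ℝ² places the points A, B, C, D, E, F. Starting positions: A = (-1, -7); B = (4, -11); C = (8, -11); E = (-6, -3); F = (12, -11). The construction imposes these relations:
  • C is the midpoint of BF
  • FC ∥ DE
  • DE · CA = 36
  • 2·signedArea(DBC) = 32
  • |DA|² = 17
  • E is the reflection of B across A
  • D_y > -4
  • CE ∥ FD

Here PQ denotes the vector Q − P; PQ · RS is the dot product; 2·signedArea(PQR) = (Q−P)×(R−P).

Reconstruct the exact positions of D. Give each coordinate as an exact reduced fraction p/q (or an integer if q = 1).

1. D_x = -2  [FC ∥ DE ∩ CE ∥ FD]
2. D_y = -3  [FC ∥ DE ∩ CE ∥ FD]
   → D = (-2, -3)

D = (-2, -3)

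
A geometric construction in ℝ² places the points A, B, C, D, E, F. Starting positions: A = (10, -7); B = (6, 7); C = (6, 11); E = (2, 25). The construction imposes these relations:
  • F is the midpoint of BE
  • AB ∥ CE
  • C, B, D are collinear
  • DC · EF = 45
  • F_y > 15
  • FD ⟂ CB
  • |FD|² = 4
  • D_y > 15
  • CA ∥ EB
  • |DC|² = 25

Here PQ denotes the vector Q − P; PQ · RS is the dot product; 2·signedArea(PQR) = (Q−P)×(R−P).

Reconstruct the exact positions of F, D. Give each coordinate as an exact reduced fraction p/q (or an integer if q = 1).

1. F_x = 4  [F is the midpoint of BE]
2. F_y = 16  [F is the midpoint of BE]
   → F = (4, 16)
3. D_x = 6  [C, B, D are collinear ∩ FD ⟂ CB]
4. D_y = 16  [C, B, D are collinear ∩ FD ⟂ CB]
   → D = (6, 16)

D = (6, 16)
F = (4, 16)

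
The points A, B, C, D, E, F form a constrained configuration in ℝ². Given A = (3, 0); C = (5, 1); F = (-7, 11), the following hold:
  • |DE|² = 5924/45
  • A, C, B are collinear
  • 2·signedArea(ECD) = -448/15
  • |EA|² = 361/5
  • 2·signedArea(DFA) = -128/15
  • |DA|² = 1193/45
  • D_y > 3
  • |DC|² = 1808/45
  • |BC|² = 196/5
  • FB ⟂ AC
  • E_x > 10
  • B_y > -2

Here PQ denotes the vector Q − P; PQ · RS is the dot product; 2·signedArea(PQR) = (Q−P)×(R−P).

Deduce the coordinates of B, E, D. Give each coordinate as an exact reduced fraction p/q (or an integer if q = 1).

1. B_x = -3/5  [A, C, B are collinear ∩ FB ⟂ AC]
2. B_y = -9/5  [A, C, B are collinear ∩ FB ⟂ AC]
   → B = (-3/5, -9/5)
3. D_x = -13/15  [line 11·x + 10·y + -367/15 = 0 ∩ |DC|² = 1808/45]
4. D_y = 17/5  [line 11·x + 10·y + -367/15 = 0 ∩ |DC|² = 1808/45]
   → D = (-13/15, 17/5)
5. E_x = 53/5  [line -12/5·x + -88/15·y + 716/15 = 0 ∩ |EA|² = 361/5]
6. E_y = 19/5  [line -12/5·x + -88/15·y + 716/15 = 0 ∩ |EA|² = 361/5]
   → E = (53/5, 19/5)

B = (-3/5, -9/5)
D = (-13/15, 17/5)
E = (53/5, 19/5)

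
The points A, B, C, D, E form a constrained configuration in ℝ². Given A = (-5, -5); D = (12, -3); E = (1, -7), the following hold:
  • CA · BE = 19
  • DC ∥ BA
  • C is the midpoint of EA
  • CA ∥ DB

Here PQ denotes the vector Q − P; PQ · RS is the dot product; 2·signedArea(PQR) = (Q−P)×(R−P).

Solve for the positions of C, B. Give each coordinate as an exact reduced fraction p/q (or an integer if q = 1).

1. C_x = -2  [C is the midpoint of EA]
2. C_y = -6  [C is the midpoint of EA]
   → C = (-2, -6)
3. B_x = 9  [DC ∥ BA ∩ CA ∥ DB]
4. B_y = -2  [DC ∥ BA ∩ CA ∥ DB]
   → B = (9, -2)

B = (9, -2)
C = (-2, -6)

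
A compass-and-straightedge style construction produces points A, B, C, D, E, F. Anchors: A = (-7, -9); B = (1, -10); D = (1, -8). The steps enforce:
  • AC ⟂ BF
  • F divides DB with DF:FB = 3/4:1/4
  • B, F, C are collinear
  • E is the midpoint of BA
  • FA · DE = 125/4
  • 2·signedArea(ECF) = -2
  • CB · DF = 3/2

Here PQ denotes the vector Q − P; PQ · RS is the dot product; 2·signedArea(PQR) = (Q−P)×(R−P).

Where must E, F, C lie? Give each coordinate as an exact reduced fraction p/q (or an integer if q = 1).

1. E_x = -3  [E is the midpoint of BA]
2. E_y = -19/2  [E is the midpoint of BA]
   → E = (-3, -19/2)
3. F_x = 1  [F divides DB with DF:FB = 3/4:1/4]
4. F_y = -19/2  [F divides DB with DF:FB = 3/4:1/4]
   → F = (1, -19/2)
5. C_x = 1  [B, F, C are collinear ∩ AC ⟂ BF]
6. C_y = -9  [B, F, C are collinear ∩ AC ⟂ BF]
   → C = (1, -9)

C = (1, -9)
E = (-3, -19/2)
F = (1, -19/2)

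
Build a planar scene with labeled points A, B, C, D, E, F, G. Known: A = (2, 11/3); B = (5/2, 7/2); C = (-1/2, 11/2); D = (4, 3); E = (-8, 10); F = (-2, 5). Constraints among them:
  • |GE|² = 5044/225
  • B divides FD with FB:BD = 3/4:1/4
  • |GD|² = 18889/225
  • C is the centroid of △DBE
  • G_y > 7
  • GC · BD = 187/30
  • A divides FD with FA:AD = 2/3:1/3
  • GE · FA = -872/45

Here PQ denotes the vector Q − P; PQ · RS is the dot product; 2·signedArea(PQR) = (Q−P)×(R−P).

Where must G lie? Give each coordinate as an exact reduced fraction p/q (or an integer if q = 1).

1. G_x = -4  [line -3/2·x + 1/2·y + -146/15 = 0 ∩ |GD|² = 18889/225]
2. G_y = 112/15  [line -3/2·x + 1/2·y + -146/15 = 0 ∩ |GD|² = 18889/225]
   → G = (-4, 112/15)

G = (-4, 112/15)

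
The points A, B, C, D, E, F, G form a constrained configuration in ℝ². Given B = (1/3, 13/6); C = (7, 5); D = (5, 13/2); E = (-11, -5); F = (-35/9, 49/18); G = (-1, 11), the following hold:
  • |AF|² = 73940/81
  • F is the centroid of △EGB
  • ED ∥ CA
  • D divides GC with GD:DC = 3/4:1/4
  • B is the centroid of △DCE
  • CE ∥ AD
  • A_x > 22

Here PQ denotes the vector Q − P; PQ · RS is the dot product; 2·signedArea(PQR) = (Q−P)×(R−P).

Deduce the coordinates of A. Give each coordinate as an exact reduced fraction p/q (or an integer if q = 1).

1. A_x = 23  [CE ∥ AD ∩ ED ∥ CA]
2. A_y = 33/2  [CE ∥ AD ∩ ED ∥ CA]
   → A = (23, 33/2)

A = (23, 33/2)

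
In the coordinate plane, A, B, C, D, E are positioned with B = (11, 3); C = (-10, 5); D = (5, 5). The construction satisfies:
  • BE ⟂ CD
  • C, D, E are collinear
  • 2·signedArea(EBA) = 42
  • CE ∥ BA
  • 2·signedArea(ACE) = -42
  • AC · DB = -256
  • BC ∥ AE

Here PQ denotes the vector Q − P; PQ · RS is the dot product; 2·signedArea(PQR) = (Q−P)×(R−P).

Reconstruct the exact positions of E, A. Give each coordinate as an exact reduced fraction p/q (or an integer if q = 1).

1. E_x = 11  [C, D, E are collinear ∩ BE ⟂ CD]
2. E_y = 5  [C, D, E are collinear ∩ BE ⟂ CD]
   → E = (11, 5)
3. A_x = 32  [BC ∥ AE ∩ CE ∥ BA]
4. A_y = 3  [BC ∥ AE ∩ CE ∥ BA]
   → A = (32, 3)

A = (32, 3)
E = (11, 5)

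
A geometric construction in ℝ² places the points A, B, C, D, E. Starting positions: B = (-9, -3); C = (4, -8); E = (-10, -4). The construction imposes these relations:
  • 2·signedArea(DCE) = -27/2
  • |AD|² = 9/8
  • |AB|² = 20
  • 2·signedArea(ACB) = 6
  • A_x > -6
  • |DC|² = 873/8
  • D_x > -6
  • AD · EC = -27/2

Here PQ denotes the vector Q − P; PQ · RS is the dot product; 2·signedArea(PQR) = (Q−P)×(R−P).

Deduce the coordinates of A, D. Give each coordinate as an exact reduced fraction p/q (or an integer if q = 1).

1. A_x = -5  [line -5·x + -13·y + -90 = 0 ∩ |AB|² = 20]
2. A_y = -5  [line -5·x + -13·y + -90 = 0 ∩ |AB|² = 20]
   → A = (-5, -5)
3. D_x = -23/4  [2·signedArea(DCE) = -27/2 ∩ AD · EC = -27/2]
4. D_y = -17/4  [2·signedArea(DCE) = -27/2 ∩ AD · EC = -27/2]
   → D = (-23/4, -17/4)

A = (-5, -5)
D = (-23/4, -17/4)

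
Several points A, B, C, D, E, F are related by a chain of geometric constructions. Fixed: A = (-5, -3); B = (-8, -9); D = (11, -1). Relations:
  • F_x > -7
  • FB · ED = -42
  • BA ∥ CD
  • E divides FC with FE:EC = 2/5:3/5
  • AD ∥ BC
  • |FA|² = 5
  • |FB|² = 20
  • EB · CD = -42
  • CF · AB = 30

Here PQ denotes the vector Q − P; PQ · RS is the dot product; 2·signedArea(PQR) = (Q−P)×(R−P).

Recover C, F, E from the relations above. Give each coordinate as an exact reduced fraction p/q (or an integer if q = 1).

1. C_x = 8  [BA ∥ CD ∩ AD ∥ BC]
2. C_y = -7  [BA ∥ CD ∩ AD ∥ BC]
   → C = (8, -7)
3. F_x = -6  [line -3·x + -6·y + -48 = 0 ∩ |FB|² = 20]
4. F_y = -5  [line -3·x + -6·y + -48 = 0 ∩ |FB|² = 20]
   → F = (-6, -5)
5. E_x = -2/5  [FB · ED = -42 ∩ E divides FC with FE:EC = 2/5:3/5]
6. E_y = -29/5  [FB · ED = -42 ∩ E divides FC with FE:EC = 2/5:3/5]
   → E = (-2/5, -29/5)

C = (8, -7)
E = (-2/5, -29/5)
F = (-6, -5)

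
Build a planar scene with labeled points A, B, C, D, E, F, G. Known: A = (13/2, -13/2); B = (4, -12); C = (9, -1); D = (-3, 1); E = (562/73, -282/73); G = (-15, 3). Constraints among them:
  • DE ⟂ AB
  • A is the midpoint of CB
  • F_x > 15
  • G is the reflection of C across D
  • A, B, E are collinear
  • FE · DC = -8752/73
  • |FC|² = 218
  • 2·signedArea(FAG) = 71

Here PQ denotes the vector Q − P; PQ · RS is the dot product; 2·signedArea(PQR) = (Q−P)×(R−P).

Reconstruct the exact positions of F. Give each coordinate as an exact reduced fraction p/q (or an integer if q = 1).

F = (16, -14)

1. F_x = 16  [FE · DC = -8752/73 ∩ 2·signedArea(FAG) = 71]
2. F_y = -14  [FE · DC = -8752/73 ∩ 2·signedArea(FAG) = 71]
   → F = (16, -14)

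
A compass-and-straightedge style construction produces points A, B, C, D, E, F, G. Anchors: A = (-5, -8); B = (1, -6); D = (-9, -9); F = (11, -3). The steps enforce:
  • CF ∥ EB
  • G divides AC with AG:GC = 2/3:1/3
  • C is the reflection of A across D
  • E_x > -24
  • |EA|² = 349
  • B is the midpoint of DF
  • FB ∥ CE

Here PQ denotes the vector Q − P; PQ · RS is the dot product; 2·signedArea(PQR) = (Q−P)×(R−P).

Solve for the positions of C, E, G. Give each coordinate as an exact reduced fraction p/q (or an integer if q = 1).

C = (-13, -10)
E = (-23, -13)
G = (-31/3, -28/3)

1. C_x = -13  [C is the reflection of A across D]
2. C_y = -10  [C is the reflection of A across D]
   → C = (-13, -10)
3. E_x = -23  [CF ∥ EB ∩ FB ∥ CE]
4. E_y = -13  [CF ∥ EB ∩ FB ∥ CE]
   → E = (-23, -13)
5. G_x = -31/3  [G divides AC with AG:GC = 2/3:1/3]
6. G_y = -28/3  [G divides AC with AG:GC = 2/3:1/3]
   → G = (-31/3, -28/3)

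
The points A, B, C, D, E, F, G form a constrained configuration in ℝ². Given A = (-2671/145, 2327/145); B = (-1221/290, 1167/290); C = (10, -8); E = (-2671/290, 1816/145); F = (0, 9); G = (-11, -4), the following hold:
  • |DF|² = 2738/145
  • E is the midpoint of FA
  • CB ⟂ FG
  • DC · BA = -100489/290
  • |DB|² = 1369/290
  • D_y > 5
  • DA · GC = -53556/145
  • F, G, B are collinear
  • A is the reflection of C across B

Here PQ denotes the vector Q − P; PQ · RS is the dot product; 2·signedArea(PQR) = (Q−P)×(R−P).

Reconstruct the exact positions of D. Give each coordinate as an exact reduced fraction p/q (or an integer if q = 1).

D = (-407/145, 824/145)

1. D_x = -407/145  [DC · BA = -100489/290 ∩ DA · GC = -53556/145]
2. D_y = 824/145  [DC · BA = -100489/290 ∩ DA · GC = -53556/145]
   → D = (-407/145, 824/145)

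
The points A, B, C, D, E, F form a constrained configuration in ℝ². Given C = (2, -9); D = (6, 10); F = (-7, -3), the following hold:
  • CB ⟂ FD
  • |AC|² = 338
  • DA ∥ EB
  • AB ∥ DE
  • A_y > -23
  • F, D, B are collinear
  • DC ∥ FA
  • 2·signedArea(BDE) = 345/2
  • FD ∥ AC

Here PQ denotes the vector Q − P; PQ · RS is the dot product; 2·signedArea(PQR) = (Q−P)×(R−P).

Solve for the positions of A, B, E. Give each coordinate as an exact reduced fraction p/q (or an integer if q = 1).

A = (-11, -22)
B = (-11/2, -3/2)
E = (23/2, 61/2)

1. A_x = -11  [FD ∥ AC ∩ DC ∥ FA]
2. A_y = -22  [FD ∥ AC ∩ DC ∥ FA]
   → A = (-11, -22)
3. B_x = -11/2  [F, D, B are collinear ∩ CB ⟂ FD]
4. B_y = -3/2  [F, D, B are collinear ∩ CB ⟂ FD]
   → B = (-11/2, -3/2)
5. E_x = 23/2  [DA ∥ EB ∩ AB ∥ DE]
6. E_y = 61/2  [DA ∥ EB ∩ AB ∥ DE]
   → E = (23/2, 61/2)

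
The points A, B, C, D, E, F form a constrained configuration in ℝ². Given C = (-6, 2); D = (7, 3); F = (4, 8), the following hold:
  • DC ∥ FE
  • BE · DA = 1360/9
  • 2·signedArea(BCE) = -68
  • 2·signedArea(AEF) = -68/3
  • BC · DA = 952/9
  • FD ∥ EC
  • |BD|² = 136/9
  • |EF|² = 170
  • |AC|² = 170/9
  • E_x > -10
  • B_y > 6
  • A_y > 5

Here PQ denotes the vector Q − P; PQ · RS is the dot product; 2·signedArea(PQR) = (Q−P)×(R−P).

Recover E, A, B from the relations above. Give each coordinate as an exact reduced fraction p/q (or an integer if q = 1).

1. E_x = -9  [FD ∥ EC ∩ DC ∥ FE]
2. E_y = 7  [FD ∥ EC ∩ DC ∥ FE]
   → E = (-9, 7)
3. B_x = 5  [line -5·x + -3·y + 44 = 0 ∩ |BD|² = 136/9]
4. B_y = 19/3  [line -5·x + -3·y + 44 = 0 ∩ |BD|² = 136/9]
   → B = (5, 19/3)
5. A_x = -11/3  [2·signedArea(AEF) = -68/3 ∩ BC · DA = 952/9]
6. A_y = 17/3  [2·signedArea(AEF) = -68/3 ∩ BC · DA = 952/9]
   → A = (-11/3, 17/3)

A = (-11/3, 17/3)
B = (5, 19/3)
E = (-9, 7)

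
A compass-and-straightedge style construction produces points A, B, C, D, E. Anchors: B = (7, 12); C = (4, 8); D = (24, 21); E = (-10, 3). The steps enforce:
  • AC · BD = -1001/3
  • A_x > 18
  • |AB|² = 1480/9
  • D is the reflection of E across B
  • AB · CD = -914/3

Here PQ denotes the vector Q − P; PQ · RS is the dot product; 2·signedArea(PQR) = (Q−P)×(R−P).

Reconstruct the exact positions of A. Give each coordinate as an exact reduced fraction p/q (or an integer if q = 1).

A = (55/3, 18)

1. A_x = 55/3  [AC · BD = -1001/3 ∩ AB · CD = -914/3]
2. A_y = 18  [AC · BD = -1001/3 ∩ AB · CD = -914/3]
   → A = (55/3, 18)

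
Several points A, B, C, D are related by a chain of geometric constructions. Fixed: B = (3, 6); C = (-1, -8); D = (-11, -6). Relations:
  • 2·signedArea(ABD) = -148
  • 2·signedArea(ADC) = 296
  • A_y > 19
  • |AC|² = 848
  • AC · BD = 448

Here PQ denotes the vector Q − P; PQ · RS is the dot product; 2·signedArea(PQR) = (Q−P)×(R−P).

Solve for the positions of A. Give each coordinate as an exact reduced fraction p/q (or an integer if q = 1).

1. A_x = 7  [2·signedArea(ABD) = -148 ∩ AC · BD = 448]
2. A_y = 20  [2·signedArea(ABD) = -148 ∩ AC · BD = 448]
   → A = (7, 20)

A = (7, 20)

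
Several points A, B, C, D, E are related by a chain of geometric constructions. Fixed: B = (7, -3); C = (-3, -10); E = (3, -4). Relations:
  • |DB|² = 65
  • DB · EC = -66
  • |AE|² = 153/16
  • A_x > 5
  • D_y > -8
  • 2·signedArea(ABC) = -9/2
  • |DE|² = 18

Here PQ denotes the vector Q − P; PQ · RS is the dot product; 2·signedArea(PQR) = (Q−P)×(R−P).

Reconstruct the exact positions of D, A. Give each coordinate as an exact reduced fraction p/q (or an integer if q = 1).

1. D_x = 0  [line 6·x + 6·y + 42 = 0 ∩ |DB|² = 65]
2. D_y = -7  [line 6·x + 6·y + 42 = 0 ∩ |DB|² = 65]
   → D = (0, -7)
3. A_x = 6  [line 7·x + -10·y + -149/2 = 0 ∩ |AE|² = 153/16]
4. A_y = -13/4  [line 7·x + -10·y + -149/2 = 0 ∩ |AE|² = 153/16]
   → A = (6, -13/4)

A = (6, -13/4)
D = (0, -7)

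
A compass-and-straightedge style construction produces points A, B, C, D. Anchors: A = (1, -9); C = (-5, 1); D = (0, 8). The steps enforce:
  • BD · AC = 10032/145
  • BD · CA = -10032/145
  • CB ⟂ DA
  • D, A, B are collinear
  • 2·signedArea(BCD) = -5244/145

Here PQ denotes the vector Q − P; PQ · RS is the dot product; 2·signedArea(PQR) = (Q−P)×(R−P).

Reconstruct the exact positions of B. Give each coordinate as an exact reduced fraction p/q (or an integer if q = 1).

1. B_x = 57/145  [D, A, B are collinear ∩ CB ⟂ DA]
2. B_y = 191/145  [D, A, B are collinear ∩ CB ⟂ DA]
   → B = (57/145, 191/145)

B = (57/145, 191/145)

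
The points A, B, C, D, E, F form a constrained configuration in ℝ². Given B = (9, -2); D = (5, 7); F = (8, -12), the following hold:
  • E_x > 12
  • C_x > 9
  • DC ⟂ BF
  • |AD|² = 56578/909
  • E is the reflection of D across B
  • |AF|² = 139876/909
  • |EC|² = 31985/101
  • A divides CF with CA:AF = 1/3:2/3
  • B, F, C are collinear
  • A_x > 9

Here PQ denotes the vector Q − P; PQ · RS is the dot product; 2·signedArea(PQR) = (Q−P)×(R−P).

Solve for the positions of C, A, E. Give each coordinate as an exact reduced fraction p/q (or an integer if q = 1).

1. C_x = 995/101  [B, F, C are collinear ∩ DC ⟂ BF]
2. C_y = 658/101  [B, F, C are collinear ∩ DC ⟂ BF]
   → C = (995/101, 658/101)
3. A_x = 2798/303  [A divides CF with CA:AF = 1/3:2/3]
4. A_y = 104/303  [A divides CF with CA:AF = 1/3:2/3]
   → A = (2798/303, 104/303)
5. E_x = 13  [E is the reflection of D across B]
6. E_y = -11  [E is the reflection of D across B]
   → E = (13, -11)

A = (2798/303, 104/303)
C = (995/101, 658/101)
E = (13, -11)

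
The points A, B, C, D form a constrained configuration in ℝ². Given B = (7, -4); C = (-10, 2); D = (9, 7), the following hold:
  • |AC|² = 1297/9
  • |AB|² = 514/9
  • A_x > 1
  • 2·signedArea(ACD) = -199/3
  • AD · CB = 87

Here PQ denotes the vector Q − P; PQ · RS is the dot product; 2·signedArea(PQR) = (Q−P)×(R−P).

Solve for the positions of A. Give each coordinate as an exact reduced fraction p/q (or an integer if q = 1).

A = (2, 5/3)

1. A_x = 2  [AD · CB = 87 ∩ 2·signedArea(ACD) = -199/3]
2. A_y = 5/3  [AD · CB = 87 ∩ 2·signedArea(ACD) = -199/3]
   → A = (2, 5/3)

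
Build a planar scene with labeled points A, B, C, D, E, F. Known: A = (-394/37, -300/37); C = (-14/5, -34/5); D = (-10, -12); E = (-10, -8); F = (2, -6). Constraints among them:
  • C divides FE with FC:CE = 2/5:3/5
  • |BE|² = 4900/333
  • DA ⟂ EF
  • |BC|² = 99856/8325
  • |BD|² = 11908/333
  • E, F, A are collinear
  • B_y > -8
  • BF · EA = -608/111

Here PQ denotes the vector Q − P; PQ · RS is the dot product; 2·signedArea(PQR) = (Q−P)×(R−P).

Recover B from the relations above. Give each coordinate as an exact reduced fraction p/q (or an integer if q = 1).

1. B_x = -230/37  [line 24/37·x + 4/37·y + 536/111 = 0 ∩ |BC|² = 99856/8325]
2. B_y = -818/111  [line 24/37·x + 4/37·y + 536/111 = 0 ∩ |BC|² = 99856/8325]
   → B = (-230/37, -818/111)

B = (-230/37, -818/111)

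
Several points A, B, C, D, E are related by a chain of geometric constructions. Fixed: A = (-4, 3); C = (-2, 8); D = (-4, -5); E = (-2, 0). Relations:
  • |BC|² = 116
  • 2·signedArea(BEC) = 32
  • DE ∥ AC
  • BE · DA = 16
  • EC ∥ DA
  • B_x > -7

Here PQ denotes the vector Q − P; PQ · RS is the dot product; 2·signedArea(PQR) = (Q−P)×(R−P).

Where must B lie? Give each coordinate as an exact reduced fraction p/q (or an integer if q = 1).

B = (-6, -2)

1. B_x = -6  [2·signedArea(BEC) = 32 ∩ BE · DA = 16]
2. B_y = -2  [2·signedArea(BEC) = 32 ∩ BE · DA = 16]
   → B = (-6, -2)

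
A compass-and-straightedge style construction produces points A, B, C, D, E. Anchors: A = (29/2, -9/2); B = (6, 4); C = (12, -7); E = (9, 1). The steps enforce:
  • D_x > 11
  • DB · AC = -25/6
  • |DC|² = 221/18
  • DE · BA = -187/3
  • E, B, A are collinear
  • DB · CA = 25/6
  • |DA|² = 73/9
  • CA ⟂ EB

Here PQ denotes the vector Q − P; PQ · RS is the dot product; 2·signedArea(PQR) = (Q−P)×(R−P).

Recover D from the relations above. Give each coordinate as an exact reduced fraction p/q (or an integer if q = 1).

1. D_x = 71/6  [DB · CA = 25/6 ∩ DE · BA = -187/3]
2. D_y = -7/2  [DB · CA = 25/6 ∩ DE · BA = -187/3]
   → D = (71/6, -7/2)

D = (71/6, -7/2)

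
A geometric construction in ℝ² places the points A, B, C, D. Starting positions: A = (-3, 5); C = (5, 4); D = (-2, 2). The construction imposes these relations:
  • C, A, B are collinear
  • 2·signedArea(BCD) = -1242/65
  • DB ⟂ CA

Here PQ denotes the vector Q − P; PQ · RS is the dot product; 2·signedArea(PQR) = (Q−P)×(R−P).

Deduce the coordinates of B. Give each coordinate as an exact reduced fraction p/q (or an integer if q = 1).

B = (-107/65, 314/65)

1. B_x = -107/65  [C, A, B are collinear ∩ DB ⟂ CA]
2. B_y = 314/65  [C, A, B are collinear ∩ DB ⟂ CA]
   → B = (-107/65, 314/65)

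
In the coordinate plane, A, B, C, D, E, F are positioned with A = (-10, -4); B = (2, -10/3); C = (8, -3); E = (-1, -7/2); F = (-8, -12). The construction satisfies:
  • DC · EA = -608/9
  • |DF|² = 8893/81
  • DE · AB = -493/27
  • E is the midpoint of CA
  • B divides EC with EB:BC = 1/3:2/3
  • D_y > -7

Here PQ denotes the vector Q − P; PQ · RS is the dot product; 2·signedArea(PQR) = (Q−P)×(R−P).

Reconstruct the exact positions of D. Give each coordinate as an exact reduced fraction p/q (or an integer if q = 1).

1. D_x = 2/3  [line -12·x + -2/3·y + 106/27 = 0 ∩ |DF|² = 8893/81]
2. D_y = -55/9  [line -12·x + -2/3·y + 106/27 = 0 ∩ |DF|² = 8893/81]
   → D = (2/3, -55/9)

D = (2/3, -55/9)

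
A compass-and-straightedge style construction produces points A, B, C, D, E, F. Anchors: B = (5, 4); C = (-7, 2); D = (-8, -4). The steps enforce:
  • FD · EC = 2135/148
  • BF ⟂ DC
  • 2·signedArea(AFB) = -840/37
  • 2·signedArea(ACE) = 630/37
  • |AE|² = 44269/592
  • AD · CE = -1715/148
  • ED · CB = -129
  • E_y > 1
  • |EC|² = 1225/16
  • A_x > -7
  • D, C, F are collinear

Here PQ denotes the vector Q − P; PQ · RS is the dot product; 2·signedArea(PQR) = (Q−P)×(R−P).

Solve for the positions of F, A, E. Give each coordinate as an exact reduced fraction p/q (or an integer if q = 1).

1. F_x = -235/37  [D, C, F are collinear ∩ BF ⟂ DC]
2. F_y = 218/37  [D, C, F are collinear ∩ BF ⟂ DC]
   → F = (-235/37, 218/37)
3. E_x = 7/4  [ED · CB = -129 ∩ FD · EC = 2135/148]
4. E_y = 2  [ED · CB = -129 ∩ FD · EC = 2135/148]
   → E = (7/4, 2)
5. A_x = -247/37  [2·signedArea(AFB) = -840/37 ∩ 2·signedArea(ACE) = 630/37]
6. A_y = 146/37  [2·signedArea(AFB) = -840/37 ∩ 2·signedArea(ACE) = 630/37]
   → A = (-247/37, 146/37)

A = (-247/37, 146/37)
E = (7/4, 2)
F = (-235/37, 218/37)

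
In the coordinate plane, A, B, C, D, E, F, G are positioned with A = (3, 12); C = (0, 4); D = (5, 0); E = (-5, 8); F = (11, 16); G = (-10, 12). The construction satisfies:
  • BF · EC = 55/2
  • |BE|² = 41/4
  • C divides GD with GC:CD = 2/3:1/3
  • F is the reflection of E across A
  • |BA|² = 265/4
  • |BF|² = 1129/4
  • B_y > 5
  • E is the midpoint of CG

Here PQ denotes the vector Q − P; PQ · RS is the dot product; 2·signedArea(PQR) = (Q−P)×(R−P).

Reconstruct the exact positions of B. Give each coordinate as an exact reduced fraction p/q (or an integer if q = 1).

1. B_x = -5/2  [line -5·x + 4·y + -73/2 = 0 ∩ |BE|² = 41/4]
2. B_y = 6  [line -5·x + 4·y + -73/2 = 0 ∩ |BE|² = 41/4]
   → B = (-5/2, 6)

B = (-5/2, 6)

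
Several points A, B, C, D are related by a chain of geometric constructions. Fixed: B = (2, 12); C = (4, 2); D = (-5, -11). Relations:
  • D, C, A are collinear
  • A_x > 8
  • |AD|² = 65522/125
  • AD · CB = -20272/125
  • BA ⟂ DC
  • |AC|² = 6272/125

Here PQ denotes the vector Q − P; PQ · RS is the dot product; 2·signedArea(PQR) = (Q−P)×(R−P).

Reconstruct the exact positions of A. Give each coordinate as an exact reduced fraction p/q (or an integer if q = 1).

1. A_x = 1004/125  [D, C, A are collinear ∩ BA ⟂ DC]
2. A_y = 978/125  [D, C, A are collinear ∩ BA ⟂ DC]
   → A = (1004/125, 978/125)

A = (1004/125, 978/125)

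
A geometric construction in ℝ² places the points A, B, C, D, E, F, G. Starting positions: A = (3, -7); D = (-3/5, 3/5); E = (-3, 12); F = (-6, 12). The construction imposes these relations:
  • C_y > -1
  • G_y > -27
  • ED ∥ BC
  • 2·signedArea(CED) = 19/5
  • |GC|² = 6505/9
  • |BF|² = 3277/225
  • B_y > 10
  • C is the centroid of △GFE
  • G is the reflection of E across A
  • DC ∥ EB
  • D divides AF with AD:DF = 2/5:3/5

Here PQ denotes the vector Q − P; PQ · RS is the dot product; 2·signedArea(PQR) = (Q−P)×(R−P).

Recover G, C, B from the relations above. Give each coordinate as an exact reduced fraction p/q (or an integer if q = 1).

1. G_x = 9  [G is the reflection of E across A]
2. G_y = -26  [G is the reflection of E across A]
   → G = (9, -26)
3. C_x = 0  [C is the centroid of △GFE]
4. C_y = -2/3  [C is the centroid of △GFE]
   → C = (0, -2/3)
5. B_x = -12/5  [ED ∥ BC ∩ DC ∥ EB]
6. B_y = 161/15  [ED ∥ BC ∩ DC ∥ EB]
   → B = (-12/5, 161/15)

B = (-12/5, 161/15)
C = (0, -2/3)
G = (9, -26)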